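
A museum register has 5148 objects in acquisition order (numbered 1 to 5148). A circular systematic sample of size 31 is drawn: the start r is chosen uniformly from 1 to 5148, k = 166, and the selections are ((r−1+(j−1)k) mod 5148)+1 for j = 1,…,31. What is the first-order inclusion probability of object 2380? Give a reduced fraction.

For each position j, as r ranges over 1…5148 the j-th selection hits every object exactly once, so object 2380 is selected for exactly 31 of the 5148 starts.
Inclusion probability = 31/5148.

31/5148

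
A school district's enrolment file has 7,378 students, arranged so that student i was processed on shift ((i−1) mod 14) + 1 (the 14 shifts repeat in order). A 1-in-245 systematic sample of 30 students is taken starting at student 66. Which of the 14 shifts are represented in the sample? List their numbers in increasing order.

Consecutive selections differ by k = 245, so their shift numbers differ by 245 mod 14 = 7.
gcd(245, 14) = 7, so the sample visits 14/7 = 2 distinct residues mod 14.
Start 66 is shift 10; the shifts hit are 3, 10.

3, 10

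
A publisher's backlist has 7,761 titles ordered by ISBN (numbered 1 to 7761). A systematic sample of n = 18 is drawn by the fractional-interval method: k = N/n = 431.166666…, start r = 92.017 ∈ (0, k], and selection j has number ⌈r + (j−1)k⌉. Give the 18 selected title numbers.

93, 524, 955, 1386, 1817, 2248, 2680, 3111, 3542, 3973, 4404, 4835, 5267, 5698, 6129, 6560, 6991, 7422

j=1: r + 0k = 92.017 → ⌈·⌉ = 93
j=2: r + 1k = 523.183666… → ⌈·⌉ = 524
j=3: r + 2k = 954.350333… → ⌈·⌉ = 955
j=4: r + 3k = 1385.517 → ⌈·⌉ = 1386
j=5: r + 4k = 1816.683666… → ⌈·⌉ = 1817
j=6: r + 5k = 2247.850333… → ⌈·⌉ = 2248
j=7: r + 6k = 2679.017 → ⌈·⌉ = 2680
j=8: r + 7k = 3110.183666… → ⌈·⌉ = 3111
j=9: r + 8k = 3541.350333… → ⌈·⌉ = 3542
j=10: r + 9k = 3972.517 → ⌈·⌉ = 3973
j=11: r + 10k = 4403.683666… → ⌈·⌉ = 4404
j=12: r + 11k = 4834.850333… → ⌈·⌉ = 4835
j=13: r + 12k = 5266.017 → ⌈·⌉ = 5267
j=14: r + 13k = 5697.183666… → ⌈·⌉ = 5698
j=15: r + 14k = 6128.350333… → ⌈·⌉ = 6129
j=16: r + 15k = 6559.517 → ⌈·⌉ = 6560
j=17: r + 16k = 6990.683666… → ⌈·⌉ = 6991
j=18: r + 17k = 7421.850333… → ⌈·⌉ = 7422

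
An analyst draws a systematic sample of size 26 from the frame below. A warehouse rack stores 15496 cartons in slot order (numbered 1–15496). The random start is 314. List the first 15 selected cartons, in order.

314, 910, 1506, 2102, 2698, 3294, 3890, 4486, 5082, 5678, 6274, 6870, 7466, 8062, 8658

k = N/n = 15496/26 = 596
carton 1: 314
carton 2: 314 + 596 = 910
carton 3: 910 + 596 = 1506
carton 4: 1506 + 596 = 2102
carton 5: 2102 + 596 = 2698
carton 6: 2698 + 596 = 3294
carton 7: 3294 + 596 = 3890
carton 8: 3890 + 596 = 4486
carton 9: 4486 + 596 = 5082
carton 10: 5082 + 596 = 5678
carton 11: 5678 + 596 = 6274
carton 12: 6274 + 596 = 6870
carton 13: 6870 + 596 = 7466
carton 14: 7466 + 596 = 8062
carton 15: 8062 + 596 = 8658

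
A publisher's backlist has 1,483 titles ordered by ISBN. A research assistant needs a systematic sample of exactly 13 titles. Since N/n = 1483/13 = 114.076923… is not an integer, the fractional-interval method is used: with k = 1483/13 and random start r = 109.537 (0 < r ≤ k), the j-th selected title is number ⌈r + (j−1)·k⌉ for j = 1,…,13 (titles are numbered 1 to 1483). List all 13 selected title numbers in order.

110, 224, 338, 452, 566, 680, 794, 909, 1023, 1137, 1251, 1365, 1479

j=1: r + 0k = 109.537 → ⌈·⌉ = 110
j=2: r + 1k = 223.613923… → ⌈·⌉ = 224
j=3: r + 2k = 337.690846… → ⌈·⌉ = 338
j=4: r + 3k = 451.767769… → ⌈·⌉ = 452
j=5: r + 4k = 565.844692… → ⌈·⌉ = 566
j=6: r + 5k = 679.921615… → ⌈·⌉ = 680
j=7: r + 6k = 793.998538… → ⌈·⌉ = 794
j=8: r + 7k = 908.075461… → ⌈·⌉ = 909
j=9: r + 8k = 1022.152384… → ⌈·⌉ = 1023
j=10: r + 9k = 1136.229307… → ⌈·⌉ = 1137
j=11: r + 10k = 1250.306230… → ⌈·⌉ = 1251
j=12: r + 11k = 1364.383153… → ⌈·⌉ = 1365
j=13: r + 12k = 1478.460076… → ⌈·⌉ = 1479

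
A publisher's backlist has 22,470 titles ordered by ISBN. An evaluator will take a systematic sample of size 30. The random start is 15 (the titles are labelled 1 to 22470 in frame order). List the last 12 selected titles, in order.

13497, 14246, 14995, 15744, 16493, 17242, 17991, 18740, 19489, 20238, 20987, 21736

k = N/n = 22470/30 = 749
19th selection = 15 + 18×749 = 13497
20th: 13497 + 749 = 14246
21st: 14246 + 749 = 14995
22nd: 14995 + 749 = 15744
23rd: 15744 + 749 = 16493
24th: 16493 + 749 = 17242
25th: 17242 + 749 = 17991
26th: 17991 + 749 = 18740
27th: 18740 + 749 = 19489
28th: 19489 + 749 = 20238
29th: 20238 + 749 = 20987
30th: 20987 + 749 = 21736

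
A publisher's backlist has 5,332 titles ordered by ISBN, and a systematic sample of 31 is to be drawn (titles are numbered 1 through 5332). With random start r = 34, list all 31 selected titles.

k = N/n = 5332/31 = 172
title 1: 34
title 2: 34 + 172 = 206
title 3: 206 + 172 = 378
title 4: 378 + 172 = 550
title 5: 550 + 172 = 722
title 6: 722 + 172 = 894
title 7: 894 + 172 = 1066
title 8: 1066 + 172 = 1238
title 9: 1238 + 172 = 1410
title 10: 1410 + 172 = 1582
title 11: 1582 + 172 = 1754
title 12: 1754 + 172 = 1926
title 13: 1926 + 172 = 2098
title 14: 2098 + 172 = 2270
title 15: 2270 + 172 = 2442
title 16: 2442 + 172 = 2614
title 17: 2614 + 172 = 2786
title 18: 2786 + 172 = 2958
title 19: 2958 + 172 = 3130
title 20: 3130 + 172 = 3302
title 21: 3302 + 172 = 3474
title 22: 3474 + 172 = 3646
title 23: 3646 + 172 = 3818
title 24: 3818 + 172 = 3990
title 25: 3990 + 172 = 4162
title 26: 4162 + 172 = 4334
title 27: 4334 + 172 = 4506
title 28: 4506 + 172 = 4678
title 29: 4678 + 172 = 4850
title 30: 4850 + 172 = 5022
title 31: 5022 + 172 = 5194

34, 206, 378, 550, 722, 894, 1066, 1238, 1410, 1582, 1754, 1926, 2098, 2270, 2442, 2614, 2786, 2958, 3130, 3302, 3474, 3646, 3818, 3990, 4162, 4334, 4506, 4678, 4850, 5022, 5194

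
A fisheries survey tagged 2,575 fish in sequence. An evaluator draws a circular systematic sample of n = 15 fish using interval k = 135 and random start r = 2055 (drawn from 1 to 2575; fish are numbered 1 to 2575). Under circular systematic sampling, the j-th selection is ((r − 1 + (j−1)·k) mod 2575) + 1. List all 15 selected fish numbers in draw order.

2055, 2190, 2325, 2460, 20, 155, 290, 425, 560, 695, 830, 965, 1100, 1235, 1370

Selection 1: 2055
Selection 2: 2055 + 135 = 2190
Selection 3: 2190 + 135 = 2325
Selection 4: 2325 + 135 = 2460
Selection 5: 2460 + 135 = 2595 → 2595 − 2575 = 20
Selection 6: 20 + 135 = 155
Selection 7: 155 + 135 = 290
Selection 8: 290 + 135 = 425
Selection 9: 425 + 135 = 560
Selection 10: 560 + 135 = 695
Selection 11: 695 + 135 = 830
Selection 12: 830 + 135 = 965
Selection 13: 965 + 135 = 1100
Selection 14: 1100 + 135 = 1235
Selection 15: 1235 + 135 = 1370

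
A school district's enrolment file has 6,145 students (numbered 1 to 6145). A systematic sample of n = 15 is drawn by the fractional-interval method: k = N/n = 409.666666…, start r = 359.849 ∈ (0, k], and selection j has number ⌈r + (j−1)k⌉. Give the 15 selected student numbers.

j=1: r + 0k = 359.849 → ⌈·⌉ = 360
j=2: r + 1k = 769.515666… → ⌈·⌉ = 770
j=3: r + 2k = 1179.182333… → ⌈·⌉ = 1180
j=4: r + 3k = 1588.849 → ⌈·⌉ = 1589
j=5: r + 4k = 1998.515666… → ⌈·⌉ = 1999
j=6: r + 5k = 2408.182333… → ⌈·⌉ = 2409
j=7: r + 6k = 2817.849 → ⌈·⌉ = 2818
j=8: r + 7k = 3227.515666… → ⌈·⌉ = 3228
j=9: r + 8k = 3637.182333… → ⌈·⌉ = 3638
j=10: r + 9k = 4046.849 → ⌈·⌉ = 4047
j=11: r + 10k = 4456.515666… → ⌈·⌉ = 4457
j=12: r + 11k = 4866.182333… → ⌈·⌉ = 4867
j=13: r + 12k = 5275.849 → ⌈·⌉ = 5276
j=14: r + 13k = 5685.515666… → ⌈·⌉ = 5686
j=15: r + 14k = 6095.182333… → ⌈·⌉ = 6096

360, 770, 1180, 1589, 1999, 2409, 2818, 3228, 3638, 4047, 4457, 4867, 5276, 5686, 6096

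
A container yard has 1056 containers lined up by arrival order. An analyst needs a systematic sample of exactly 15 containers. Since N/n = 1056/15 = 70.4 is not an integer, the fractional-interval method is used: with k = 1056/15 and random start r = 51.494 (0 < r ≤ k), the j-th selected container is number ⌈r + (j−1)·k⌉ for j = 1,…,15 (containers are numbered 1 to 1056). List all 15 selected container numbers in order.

j=1: r + 0k = 51.494 → ⌈·⌉ = 52
j=2: r + 1k = 121.894 → ⌈·⌉ = 122
j=3: r + 2k = 192.294 → ⌈·⌉ = 193
j=4: r + 3k = 262.694 → ⌈·⌉ = 263
j=5: r + 4k = 333.094 → ⌈·⌉ = 334
j=6: r + 5k = 403.494 → ⌈·⌉ = 404
j=7: r + 6k = 473.894 → ⌈·⌉ = 474
j=8: r + 7k = 544.294 → ⌈·⌉ = 545
j=9: r + 8k = 614.694 → ⌈·⌉ = 615
j=10: r + 9k = 685.094 → ⌈·⌉ = 686
j=11: r + 10k = 755.494 → ⌈·⌉ = 756
j=12: r + 11k = 825.894 → ⌈·⌉ = 826
j=13: r + 12k = 896.294 → ⌈·⌉ = 897
j=14: r + 13k = 966.694 → ⌈·⌉ = 967
j=15: r + 14k = 1037.094 → ⌈·⌉ = 1038

52, 122, 193, 263, 334, 404, 474, 545, 615, 686, 756, 826, 897, 967, 1038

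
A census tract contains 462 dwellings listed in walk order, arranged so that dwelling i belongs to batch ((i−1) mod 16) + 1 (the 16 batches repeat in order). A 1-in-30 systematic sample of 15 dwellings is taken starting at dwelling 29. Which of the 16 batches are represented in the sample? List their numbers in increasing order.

Consecutive selections differ by k = 30, so their batch numbers differ by 30 mod 16 = 14.
gcd(30, 16) = 2, so the sample visits 16/2 = 8 distinct residues mod 16.
Start 29 is batch 13; the batches hit are 1, 3, 5, 7, 9, 11, 13, 15.

1, 3, 5, 7, 9, 11, 13, 15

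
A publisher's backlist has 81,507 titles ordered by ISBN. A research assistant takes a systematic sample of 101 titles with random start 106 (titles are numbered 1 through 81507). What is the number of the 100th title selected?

k = 81507/101 = 807
100th selection = r + (100−1)·k = 106 + 99×807 = 106 + 79893 = 79999

79999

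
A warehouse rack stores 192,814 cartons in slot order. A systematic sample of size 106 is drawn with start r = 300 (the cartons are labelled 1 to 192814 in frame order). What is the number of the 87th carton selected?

k = 192814/106 = 1819
87th selection = r + (87−1)·k = 300 + 86×1819 = 300 + 156434 = 156734

156734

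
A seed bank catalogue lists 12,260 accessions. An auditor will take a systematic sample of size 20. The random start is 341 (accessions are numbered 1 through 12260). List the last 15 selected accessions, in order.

3406, 4019, 4632, 5245, 5858, 6471, 7084, 7697, 8310, 8923, 9536, 10149, 10762, 11375, 11988

k = N/n = 12260/20 = 613
6th selection = 341 + 5×613 = 3406
7th: 3406 + 613 = 4019
8th: 4019 + 613 = 4632
9th: 4632 + 613 = 5245
10th: 5245 + 613 = 5858
11th: 5858 + 613 = 6471
12th: 6471 + 613 = 7084
13th: 7084 + 613 = 7697
14th: 7697 + 613 = 8310
15th: 8310 + 613 = 8923
16th: 8923 + 613 = 9536
17th: 9536 + 613 = 10149
18th: 10149 + 613 = 10762
19th: 10762 + 613 = 11375
20th: 11375 + 613 = 11988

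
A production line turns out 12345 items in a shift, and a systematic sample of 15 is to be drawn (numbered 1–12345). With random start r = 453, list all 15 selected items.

k = N/n = 12345/15 = 823
item 1: 453
item 2: 453 + 823 = 1276
item 3: 1276 + 823 = 2099
item 4: 2099 + 823 = 2922
item 5: 2922 + 823 = 3745
item 6: 3745 + 823 = 4568
item 7: 4568 + 823 = 5391
item 8: 5391 + 823 = 6214
item 9: 6214 + 823 = 7037
item 10: 7037 + 823 = 7860
item 11: 7860 + 823 = 8683
item 12: 8683 + 823 = 9506
item 13: 9506 + 823 = 10329
item 14: 10329 + 823 = 11152
item 15: 11152 + 823 = 11975

453, 1276, 2099, 2922, 3745, 4568, 5391, 6214, 7037, 7860, 8683, 9506, 10329, 11152, 11975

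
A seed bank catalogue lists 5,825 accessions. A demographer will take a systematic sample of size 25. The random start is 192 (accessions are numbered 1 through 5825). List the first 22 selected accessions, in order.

k = N/n = 5825/25 = 233
accession 1: 192
accession 2: 192 + 233 = 425
accession 3: 425 + 233 = 658
accession 4: 658 + 233 = 891
accession 5: 891 + 233 = 1124
accession 6: 1124 + 233 = 1357
accession 7: 1357 + 233 = 1590
accession 8: 1590 + 233 = 1823
accession 9: 1823 + 233 = 2056
accession 10: 2056 + 233 = 2289
accession 11: 2289 + 233 = 2522
accession 12: 2522 + 233 = 2755
accession 13: 2755 + 233 = 2988
accession 14: 2988 + 233 = 3221
accession 15: 3221 + 233 = 3454
accession 16: 3454 + 233 = 3687
accession 17: 3687 + 233 = 3920
accession 18: 3920 + 233 = 4153
accession 19: 4153 + 233 = 4386
accession 20: 4386 + 233 = 4619
accession 21: 4619 + 233 = 4852
accession 22: 4852 + 233 = 5085

192, 425, 658, 891, 1124, 1357, 1590, 1823, 2056, 2289, 2522, 2755, 2988, 3221, 3454, 3687, 3920, 4153, 4386, 4619, 4852, 5085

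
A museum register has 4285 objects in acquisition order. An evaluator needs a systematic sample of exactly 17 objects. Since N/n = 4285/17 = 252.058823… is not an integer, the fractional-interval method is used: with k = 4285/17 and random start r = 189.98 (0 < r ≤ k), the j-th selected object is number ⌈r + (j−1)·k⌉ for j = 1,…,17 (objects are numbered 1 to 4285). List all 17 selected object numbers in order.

190, 443, 695, 947, 1199, 1451, 1703, 1955, 2207, 2459, 2711, 2963, 3215, 3467, 3719, 3971, 4223

j=1: r + 0k = 189.98 → ⌈·⌉ = 190
j=2: r + 1k = 442.038823… → ⌈·⌉ = 443
j=3: r + 2k = 694.097647… → ⌈·⌉ = 695
j=4: r + 3k = 946.156470… → ⌈·⌉ = 947
j=5: r + 4k = 1198.215294… → ⌈·⌉ = 1199
j=6: r + 5k = 1450.274117… → ⌈·⌉ = 1451
j=7: r + 6k = 1702.332941… → ⌈·⌉ = 1703
j=8: r + 7k = 1954.391764… → ⌈·⌉ = 1955
j=9: r + 8k = 2206.450588… → ⌈·⌉ = 2207
j=10: r + 9k = 2458.509411… → ⌈·⌉ = 2459
j=11: r + 10k = 2710.568235… → ⌈·⌉ = 2711
j=12: r + 11k = 2962.627058… → ⌈·⌉ = 2963
j=13: r + 12k = 3214.685882… → ⌈·⌉ = 3215
j=14: r + 13k = 3466.744705… → ⌈·⌉ = 3467
j=15: r + 14k = 3718.803529… → ⌈·⌉ = 3719
j=16: r + 15k = 3970.862352… → ⌈·⌉ = 3971
j=17: r + 16k = 4222.921176… → ⌈·⌉ = 4223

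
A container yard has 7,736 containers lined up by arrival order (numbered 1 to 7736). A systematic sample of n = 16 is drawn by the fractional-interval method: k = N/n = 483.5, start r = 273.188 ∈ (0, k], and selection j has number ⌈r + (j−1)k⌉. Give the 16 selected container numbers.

j=1: r + 0k = 273.188 → ⌈·⌉ = 274
j=2: r + 1k = 756.688 → ⌈·⌉ = 757
j=3: r + 2k = 1240.188 → ⌈·⌉ = 1241
j=4: r + 3k = 1723.688 → ⌈·⌉ = 1724
j=5: r + 4k = 2207.188 → ⌈·⌉ = 2208
j=6: r + 5k = 2690.688 → ⌈·⌉ = 2691
j=7: r + 6k = 3174.188 → ⌈·⌉ = 3175
j=8: r + 7k = 3657.688 → ⌈·⌉ = 3658
j=9: r + 8k = 4141.188 → ⌈·⌉ = 4142
j=10: r + 9k = 4624.688 → ⌈·⌉ = 4625
j=11: r + 10k = 5108.188 → ⌈·⌉ = 5109
j=12: r + 11k = 5591.688 → ⌈·⌉ = 5592
j=13: r + 12k = 6075.188 → ⌈·⌉ = 6076
j=14: r + 13k = 6558.688 → ⌈·⌉ = 6559
j=15: r + 14k = 7042.188 → ⌈·⌉ = 7043
j=16: r + 15k = 7525.688 → ⌈·⌉ = 7526

274, 757, 1241, 1724, 2208, 2691, 3175, 3658, 4142, 4625, 5109, 5592, 6076, 6559, 7043, 7526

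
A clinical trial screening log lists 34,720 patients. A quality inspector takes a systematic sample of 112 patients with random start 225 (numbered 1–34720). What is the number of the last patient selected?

34635

k = 34720/112 = 310
112th selection = r + (112−1)·k = 225 + 111×310 = 225 + 34410 = 34635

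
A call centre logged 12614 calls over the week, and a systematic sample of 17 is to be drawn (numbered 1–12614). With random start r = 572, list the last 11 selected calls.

k = N/n = 12614/17 = 742
7th selection = 572 + 6×742 = 5024
8th: 5024 + 742 = 5766
9th: 5766 + 742 = 6508
10th: 6508 + 742 = 7250
11th: 7250 + 742 = 7992
12th: 7992 + 742 = 8734
13th: 8734 + 742 = 9476
14th: 9476 + 742 = 10218
15th: 10218 + 742 = 10960
16th: 10960 + 742 = 11702
17th: 11702 + 742 = 12444

5024, 5766, 6508, 7250, 7992, 8734, 9476, 10218, 10960, 11702, 12444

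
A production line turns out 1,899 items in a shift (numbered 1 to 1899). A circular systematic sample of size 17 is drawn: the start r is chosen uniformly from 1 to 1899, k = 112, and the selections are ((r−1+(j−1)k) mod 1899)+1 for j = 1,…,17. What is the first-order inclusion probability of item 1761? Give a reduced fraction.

For each position j, as r ranges over 1…1899 the j-th selection hits every item exactly once, so item 1761 is selected for exactly 17 of the 1899 starts.
Inclusion probability = 17/1899.

17/1899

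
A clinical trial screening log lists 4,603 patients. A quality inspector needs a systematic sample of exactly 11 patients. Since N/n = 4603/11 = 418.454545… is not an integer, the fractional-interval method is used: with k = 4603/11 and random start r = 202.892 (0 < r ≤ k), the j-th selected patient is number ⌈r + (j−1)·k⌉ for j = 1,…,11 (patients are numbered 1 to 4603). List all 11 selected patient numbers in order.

j=1: r + 0k = 202.892 → ⌈·⌉ = 203
j=2: r + 1k = 621.346545… → ⌈·⌉ = 622
j=3: r + 2k = 1039.801090… → ⌈·⌉ = 1040
j=4: r + 3k = 1458.255636… → ⌈·⌉ = 1459
j=5: r + 4k = 1876.710181… → ⌈·⌉ = 1877
j=6: r + 5k = 2295.164727… → ⌈·⌉ = 2296
j=7: r + 6k = 2713.619272… → ⌈·⌉ = 2714
j=8: r + 7k = 3132.073818… → ⌈·⌉ = 3133
j=9: r + 8k = 3550.528363… → ⌈·⌉ = 3551
j=10: r + 9k = 3968.982909… → ⌈·⌉ = 3969
j=11: r + 10k = 4387.437454… → ⌈·⌉ = 4388

203, 622, 1040, 1459, 1877, 2296, 2714, 3133, 3551, 3969, 4388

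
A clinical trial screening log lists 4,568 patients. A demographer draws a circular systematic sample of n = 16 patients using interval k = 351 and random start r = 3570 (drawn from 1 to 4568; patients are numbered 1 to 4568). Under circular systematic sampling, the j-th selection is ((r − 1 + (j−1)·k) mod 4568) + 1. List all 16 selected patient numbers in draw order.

Selection 1: 3570
Selection 2: 3570 + 351 = 3921
Selection 3: 3921 + 351 = 4272
Selection 4: 4272 + 351 = 4623 → 4623 − 4568 = 55
Selection 5: 55 + 351 = 406
Selection 6: 406 + 351 = 757
Selection 7: 757 + 351 = 1108
Selection 8: 1108 + 351 = 1459
Selection 9: 1459 + 351 = 1810
Selection 10: 1810 + 351 = 2161
Selection 11: 2161 + 351 = 2512
Selection 12: 2512 + 351 = 2863
Selection 13: 2863 + 351 = 3214
Selection 14: 3214 + 351 = 3565
Selection 15: 3565 + 351 = 3916
Selection 16: 3916 + 351 = 4267

3570, 3921, 4272, 55, 406, 757, 1108, 1459, 1810, 2161, 2512, 2863, 3214, 3565, 3916, 4267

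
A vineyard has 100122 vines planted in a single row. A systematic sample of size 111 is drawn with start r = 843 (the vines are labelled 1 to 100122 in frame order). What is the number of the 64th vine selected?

k = 100122/111 = 902
64th selection = r + (64−1)·k = 843 + 63×902 = 843 + 56826 = 57669

57669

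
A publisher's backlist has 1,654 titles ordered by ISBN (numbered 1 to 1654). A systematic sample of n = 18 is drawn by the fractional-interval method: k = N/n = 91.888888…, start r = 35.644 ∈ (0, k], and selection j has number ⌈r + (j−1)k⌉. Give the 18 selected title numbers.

j=1: r + 0k = 35.644 → ⌈·⌉ = 36
j=2: r + 1k = 127.532888… → ⌈·⌉ = 128
j=3: r + 2k = 219.421777… → ⌈·⌉ = 220
j=4: r + 3k = 311.310666… → ⌈·⌉ = 312
j=5: r + 4k = 403.199555… → ⌈·⌉ = 404
j=6: r + 5k = 495.088444… → ⌈·⌉ = 496
j=7: r + 6k = 586.977333… → ⌈·⌉ = 587
j=8: r + 7k = 678.866222… → ⌈·⌉ = 679
j=9: r + 8k = 770.755111… → ⌈·⌉ = 771
j=10: r + 9k = 862.644 → ⌈·⌉ = 863
j=11: r + 10k = 954.532888… → ⌈·⌉ = 955
j=12: r + 11k = 1046.421777… → ⌈·⌉ = 1047
j=13: r + 12k = 1138.310666… → ⌈·⌉ = 1139
j=14: r + 13k = 1230.199555… → ⌈·⌉ = 1231
j=15: r + 14k = 1322.088444… → ⌈·⌉ = 1323
j=16: r + 15k = 1413.977333… → ⌈·⌉ = 1414
j=17: r + 16k = 1505.866222… → ⌈·⌉ = 1506
j=18: r + 17k = 1597.755111… → ⌈·⌉ = 1598

36, 128, 220, 312, 404, 496, 587, 679, 771, 863, 955, 1047, 1139, 1231, 1323, 1414, 1506, 1598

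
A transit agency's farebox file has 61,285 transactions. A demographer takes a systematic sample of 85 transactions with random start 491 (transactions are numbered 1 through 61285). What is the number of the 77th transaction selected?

k = 61285/85 = 721
77th selection = r + (77−1)·k = 491 + 76×721 = 491 + 54796 = 55287

55287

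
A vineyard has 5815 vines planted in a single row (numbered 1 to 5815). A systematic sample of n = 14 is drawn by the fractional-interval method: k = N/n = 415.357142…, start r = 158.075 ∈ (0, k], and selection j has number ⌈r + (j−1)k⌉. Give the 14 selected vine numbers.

j=1: r + 0k = 158.075 → ⌈·⌉ = 159
j=2: r + 1k = 573.432142… → ⌈·⌉ = 574
j=3: r + 2k = 988.789285… → ⌈·⌉ = 989
j=4: r + 3k = 1404.146428… → ⌈·⌉ = 1405
j=5: r + 4k = 1819.503571… → ⌈·⌉ = 1820
j=6: r + 5k = 2234.860714… → ⌈·⌉ = 2235
j=7: r + 6k = 2650.217857… → ⌈·⌉ = 2651
j=8: r + 7k = 3065.575 → ⌈·⌉ = 3066
j=9: r + 8k = 3480.932142… → ⌈·⌉ = 3481
j=10: r + 9k = 3896.289285… → ⌈·⌉ = 3897
j=11: r + 10k = 4311.646428… → ⌈·⌉ = 4312
j=12: r + 11k = 4727.003571… → ⌈·⌉ = 4728
j=13: r + 12k = 5142.360714… → ⌈·⌉ = 5143
j=14: r + 13k = 5557.717857… → ⌈·⌉ = 5558

159, 574, 989, 1405, 1820, 2235, 2651, 3066, 3481, 3897, 4312, 4728, 5143, 5558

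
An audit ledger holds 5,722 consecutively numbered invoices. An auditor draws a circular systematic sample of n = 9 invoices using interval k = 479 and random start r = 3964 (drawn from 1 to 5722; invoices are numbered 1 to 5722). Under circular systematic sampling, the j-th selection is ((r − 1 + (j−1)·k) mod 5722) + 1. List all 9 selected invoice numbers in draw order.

3964, 4443, 4922, 5401, 158, 637, 1116, 1595, 2074

Selection 1: 3964
Selection 2: 3964 + 479 = 4443
Selection 3: 4443 + 479 = 4922
Selection 4: 4922 + 479 = 5401
Selection 5: 5401 + 479 = 5880 → 5880 − 5722 = 158
Selection 6: 158 + 479 = 637
Selection 7: 637 + 479 = 1116
Selection 8: 1116 + 479 = 1595
Selection 9: 1595 + 479 = 2074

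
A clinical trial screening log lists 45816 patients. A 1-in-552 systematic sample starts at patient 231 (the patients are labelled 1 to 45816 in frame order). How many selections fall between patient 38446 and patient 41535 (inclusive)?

k = 552
First selection ≥ 38446: 231 + ⌈(38446−231)/552⌉·552 = 231 + 70×552 = 38871
Last selection ≤ 41535: 231 + ⌊(41535−231)/552⌋·552 = 231 + 74×552 = 41079
Count = 74 − 70 + 1 = 5

5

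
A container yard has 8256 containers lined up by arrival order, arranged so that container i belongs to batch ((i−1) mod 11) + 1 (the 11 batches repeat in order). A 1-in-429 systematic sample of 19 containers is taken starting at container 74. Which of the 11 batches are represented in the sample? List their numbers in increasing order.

8

Consecutive selections differ by k = 429, so their batch numbers differ by 429 mod 11 = 0.
gcd(429, 11) = 11, so the sample visits 11/11 = 1 distinct residues mod 11.
Start 74 is batch 8; the batches hit are 8.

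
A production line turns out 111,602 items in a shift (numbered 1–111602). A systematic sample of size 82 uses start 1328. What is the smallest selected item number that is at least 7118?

8133

k = 111602/82 = 1361
Steps past start: ⌈(7118 − 1328)/1361⌉ = ⌈5790/1361⌉ = 5
Selected item: 1328 + 5×1361 = 8133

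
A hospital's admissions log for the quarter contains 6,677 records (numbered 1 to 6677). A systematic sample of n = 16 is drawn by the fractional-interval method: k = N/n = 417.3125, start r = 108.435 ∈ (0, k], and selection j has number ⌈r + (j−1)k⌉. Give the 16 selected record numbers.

j=1: r + 0k = 108.435 → ⌈·⌉ = 109
j=2: r + 1k = 525.7475 → ⌈·⌉ = 526
j=3: r + 2k = 943.06 → ⌈·⌉ = 944
j=4: r + 3k = 1360.3725 → ⌈·⌉ = 1361
j=5: r + 4k = 1777.685 → ⌈·⌉ = 1778
j=6: r + 5k = 2194.9975 → ⌈·⌉ = 2195
j=7: r + 6k = 2612.31 → ⌈·⌉ = 2613
j=8: r + 7k = 3029.6225 → ⌈·⌉ = 3030
j=9: r + 8k = 3446.935 → ⌈·⌉ = 3447
j=10: r + 9k = 3864.2475 → ⌈·⌉ = 3865
j=11: r + 10k = 4281.56 → ⌈·⌉ = 4282
j=12: r + 11k = 4698.8725 → ⌈·⌉ = 4699
j=13: r + 12k = 5116.185 → ⌈·⌉ = 5117
j=14: r + 13k = 5533.4975 → ⌈·⌉ = 5534
j=15: r + 14k = 5950.81 → ⌈·⌉ = 5951
j=16: r + 15k = 6368.1225 → ⌈·⌉ = 6369

109, 526, 944, 1361, 1778, 2195, 2613, 3030, 3447, 3865, 4282, 4699, 5117, 5534, 5951, 6369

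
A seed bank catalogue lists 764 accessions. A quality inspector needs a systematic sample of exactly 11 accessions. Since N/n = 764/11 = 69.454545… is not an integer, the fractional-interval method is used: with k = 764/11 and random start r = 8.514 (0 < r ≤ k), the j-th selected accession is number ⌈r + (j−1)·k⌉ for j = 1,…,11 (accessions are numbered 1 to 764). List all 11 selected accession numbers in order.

9, 78, 148, 217, 287, 356, 426, 495, 565, 634, 704

j=1: r + 0k = 8.514 → ⌈·⌉ = 9
j=2: r + 1k = 77.968545… → ⌈·⌉ = 78
j=3: r + 2k = 147.423090… → ⌈·⌉ = 148
j=4: r + 3k = 216.877636… → ⌈·⌉ = 217
j=5: r + 4k = 286.332181… → ⌈·⌉ = 287
j=6: r + 5k = 355.786727… → ⌈·⌉ = 356
j=7: r + 6k = 425.241272… → ⌈·⌉ = 426
j=8: r + 7k = 494.695818… → ⌈·⌉ = 495
j=9: r + 8k = 564.150363… → ⌈·⌉ = 565
j=10: r + 9k = 633.604909… → ⌈·⌉ = 634
j=11: r + 10k = 703.059454… → ⌈·⌉ = 704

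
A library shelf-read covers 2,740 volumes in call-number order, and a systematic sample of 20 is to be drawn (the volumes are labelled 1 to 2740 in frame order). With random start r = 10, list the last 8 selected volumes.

k = N/n = 2740/20 = 137
13th selection = 10 + 12×137 = 1654
14th: 1654 + 137 = 1791
15th: 1791 + 137 = 1928
16th: 1928 + 137 = 2065
17th: 2065 + 137 = 2202
18th: 2202 + 137 = 2339
19th: 2339 + 137 = 2476
20th: 2476 + 137 = 2613

1654, 1791, 1928, 2065, 2202, 2339, 2476, 2613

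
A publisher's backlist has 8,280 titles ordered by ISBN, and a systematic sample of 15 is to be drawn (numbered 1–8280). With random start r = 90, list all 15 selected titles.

k = N/n = 8280/15 = 552
title 1: 90
title 2: 90 + 552 = 642
title 3: 642 + 552 = 1194
title 4: 1194 + 552 = 1746
title 5: 1746 + 552 = 2298
title 6: 2298 + 552 = 2850
title 7: 2850 + 552 = 3402
title 8: 3402 + 552 = 3954
title 9: 3954 + 552 = 4506
title 10: 4506 + 552 = 5058
title 11: 5058 + 552 = 5610
title 12: 5610 + 552 = 6162
title 13: 6162 + 552 = 6714
title 14: 6714 + 552 = 7266
title 15: 7266 + 552 = 7818

90, 642, 1194, 1746, 2298, 2850, 3402, 3954, 4506, 5058, 5610, 6162, 6714, 7266, 7818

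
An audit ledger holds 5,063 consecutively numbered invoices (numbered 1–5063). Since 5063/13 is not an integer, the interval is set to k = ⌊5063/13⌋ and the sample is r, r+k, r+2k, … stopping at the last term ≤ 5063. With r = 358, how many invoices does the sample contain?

13

k = ⌊5063/13⌋ = 389
Achieved size = ⌊(5063 − 358)/389⌋ + 1 = ⌊4705/389⌋ + 1 = 12 + 1 = 13
(last selection: 358 + 12×389 = 5026 ≤ 5063; next would be 5415 > 5063)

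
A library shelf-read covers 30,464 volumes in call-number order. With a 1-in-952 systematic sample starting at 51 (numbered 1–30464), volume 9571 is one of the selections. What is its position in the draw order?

11

k = 952
position = (9571 − 51)/952 + 1 = 9520/952 + 1 = 10 + 1 = 11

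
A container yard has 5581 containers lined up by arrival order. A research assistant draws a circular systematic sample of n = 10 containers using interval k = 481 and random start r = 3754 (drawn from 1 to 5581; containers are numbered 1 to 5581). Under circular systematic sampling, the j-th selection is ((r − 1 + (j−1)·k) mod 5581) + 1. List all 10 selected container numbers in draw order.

3754, 4235, 4716, 5197, 97, 578, 1059, 1540, 2021, 2502

Selection 1: 3754
Selection 2: 3754 + 481 = 4235
Selection 3: 4235 + 481 = 4716
Selection 4: 4716 + 481 = 5197
Selection 5: 5197 + 481 = 5678 → 5678 − 5581 = 97
Selection 6: 97 + 481 = 578
Selection 7: 578 + 481 = 1059
Selection 8: 1059 + 481 = 1540
Selection 9: 1540 + 481 = 2021
Selection 10: 2021 + 481 = 2502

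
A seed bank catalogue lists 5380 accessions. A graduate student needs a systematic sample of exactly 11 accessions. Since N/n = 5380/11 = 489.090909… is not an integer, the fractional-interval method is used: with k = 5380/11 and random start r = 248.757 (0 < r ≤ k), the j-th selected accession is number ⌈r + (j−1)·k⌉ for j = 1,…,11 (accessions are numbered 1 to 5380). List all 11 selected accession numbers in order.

j=1: r + 0k = 248.757 → ⌈·⌉ = 249
j=2: r + 1k = 737.847909… → ⌈·⌉ = 738
j=3: r + 2k = 1226.938818… → ⌈·⌉ = 1227
j=4: r + 3k = 1716.029727… → ⌈·⌉ = 1717
j=5: r + 4k = 2205.120636… → ⌈·⌉ = 2206
j=6: r + 5k = 2694.211545… → ⌈·⌉ = 2695
j=7: r + 6k = 3183.302454… → ⌈·⌉ = 3184
j=8: r + 7k = 3672.393363… → ⌈·⌉ = 3673
j=9: r + 8k = 4161.484272… → ⌈·⌉ = 4162
j=10: r + 9k = 4650.575181… → ⌈·⌉ = 4651
j=11: r + 10k = 5139.666090… → ⌈·⌉ = 5140

249, 738, 1227, 1717, 2206, 2695, 3184, 3673, 4162, 4651, 5140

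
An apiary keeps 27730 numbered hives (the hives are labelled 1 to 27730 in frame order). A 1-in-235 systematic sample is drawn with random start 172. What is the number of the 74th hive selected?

k = 235
74th selection = r + (74−1)·k = 172 + 73×235 = 172 + 17155 = 17327

17327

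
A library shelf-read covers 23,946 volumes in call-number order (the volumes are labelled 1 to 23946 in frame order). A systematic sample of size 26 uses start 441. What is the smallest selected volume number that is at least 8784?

k = 23946/26 = 921
Steps past start: ⌈(8784 − 441)/921⌉ = ⌈8343/921⌉ = 10
Selected volume: 441 + 10×921 = 9651

9651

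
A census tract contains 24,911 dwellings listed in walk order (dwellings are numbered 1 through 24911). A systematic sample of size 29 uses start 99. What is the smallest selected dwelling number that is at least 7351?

k = 24911/29 = 859
Steps past start: ⌈(7351 − 99)/859⌉ = ⌈7252/859⌉ = 9
Selected dwelling: 99 + 9×859 = 7830

7830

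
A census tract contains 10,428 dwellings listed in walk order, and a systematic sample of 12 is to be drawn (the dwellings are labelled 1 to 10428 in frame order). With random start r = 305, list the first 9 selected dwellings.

k = N/n = 10428/12 = 869
dwelling 1: 305
dwelling 2: 305 + 869 = 1174
dwelling 3: 1174 + 869 = 2043
dwelling 4: 2043 + 869 = 2912
dwelling 5: 2912 + 869 = 3781
dwelling 6: 3781 + 869 = 4650
dwelling 7: 4650 + 869 = 5519
dwelling 8: 5519 + 869 = 6388
dwelling 9: 6388 + 869 = 7257

305, 1174, 2043, 2912, 3781, 4650, 5519, 6388, 7257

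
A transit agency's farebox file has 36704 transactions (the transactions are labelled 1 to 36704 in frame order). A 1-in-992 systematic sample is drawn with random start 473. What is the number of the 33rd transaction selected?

32217

k = 992
33rd selection = r + (33−1)·k = 473 + 32×992 = 473 + 31744 = 32217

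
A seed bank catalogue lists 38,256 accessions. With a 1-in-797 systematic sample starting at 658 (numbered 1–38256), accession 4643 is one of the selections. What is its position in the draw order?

6

k = 797
position = (4643 − 658)/797 + 1 = 3985/797 + 1 = 5 + 1 = 6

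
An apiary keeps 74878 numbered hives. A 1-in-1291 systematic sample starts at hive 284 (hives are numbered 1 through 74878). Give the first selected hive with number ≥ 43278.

44178

k = 1291
Steps past start: ⌈(43278 − 284)/1291⌉ = ⌈42994/1291⌉ = 34
Selected hive: 284 + 34×1291 = 44178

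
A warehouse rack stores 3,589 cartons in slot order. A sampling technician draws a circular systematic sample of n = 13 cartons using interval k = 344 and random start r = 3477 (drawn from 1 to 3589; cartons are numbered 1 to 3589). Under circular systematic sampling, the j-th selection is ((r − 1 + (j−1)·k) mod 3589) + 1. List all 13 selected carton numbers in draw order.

3477, 232, 576, 920, 1264, 1608, 1952, 2296, 2640, 2984, 3328, 83, 427

Selection 1: 3477
Selection 2: 3477 + 344 = 3821 → 3821 − 3589 = 232
Selection 3: 232 + 344 = 576
Selection 4: 576 + 344 = 920
Selection 5: 920 + 344 = 1264
Selection 6: 1264 + 344 = 1608
Selection 7: 1608 + 344 = 1952
Selection 8: 1952 + 344 = 2296
Selection 9: 2296 + 344 = 2640
Selection 10: 2640 + 344 = 2984
Selection 11: 2984 + 344 = 3328
Selection 12: 3328 + 344 = 3672 → 3672 − 3589 = 83
Selection 13: 83 + 344 = 427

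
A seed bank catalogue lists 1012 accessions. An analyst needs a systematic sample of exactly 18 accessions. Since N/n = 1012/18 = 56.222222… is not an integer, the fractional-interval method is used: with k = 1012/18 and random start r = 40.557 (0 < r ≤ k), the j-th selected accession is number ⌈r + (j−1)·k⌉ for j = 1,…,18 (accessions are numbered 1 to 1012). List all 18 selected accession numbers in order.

41, 97, 154, 210, 266, 322, 378, 435, 491, 547, 603, 660, 716, 772, 828, 884, 941, 997

j=1: r + 0k = 40.557 → ⌈·⌉ = 41
j=2: r + 1k = 96.779222… → ⌈·⌉ = 97
j=3: r + 2k = 153.001444… → ⌈·⌉ = 154
j=4: r + 3k = 209.223666… → ⌈·⌉ = 210
j=5: r + 4k = 265.445888… → ⌈·⌉ = 266
j=6: r + 5k = 321.668111… → ⌈·⌉ = 322
j=7: r + 6k = 377.890333… → ⌈·⌉ = 378
j=8: r + 7k = 434.112555… → ⌈·⌉ = 435
j=9: r + 8k = 490.334777… → ⌈·⌉ = 491
j=10: r + 9k = 546.557 → ⌈·⌉ = 547
j=11: r + 10k = 602.779222… → ⌈·⌉ = 603
j=12: r + 11k = 659.001444… → ⌈·⌉ = 660
j=13: r + 12k = 715.223666… → ⌈·⌉ = 716
j=14: r + 13k = 771.445888… → ⌈·⌉ = 772
j=15: r + 14k = 827.668111… → ⌈·⌉ = 828
j=16: r + 15k = 883.890333… → ⌈·⌉ = 884
j=17: r + 16k = 940.112555… → ⌈·⌉ = 941
j=18: r + 17k = 996.334777… → ⌈·⌉ = 997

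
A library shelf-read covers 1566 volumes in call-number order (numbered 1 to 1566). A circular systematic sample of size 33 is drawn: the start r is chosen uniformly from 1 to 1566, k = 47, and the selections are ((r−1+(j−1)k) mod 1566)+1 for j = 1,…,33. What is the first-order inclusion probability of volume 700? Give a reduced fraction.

11/522

For each position j, as r ranges over 1…1566 the j-th selection hits every volume exactly once, so volume 700 is selected for exactly 33 of the 1566 starts.
Inclusion probability = 33/1566 = 11/522.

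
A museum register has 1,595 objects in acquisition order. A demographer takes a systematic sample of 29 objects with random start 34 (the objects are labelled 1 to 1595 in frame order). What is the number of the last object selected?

k = 1595/29 = 55
29th selection = r + (29−1)·k = 34 + 28×55 = 34 + 1540 = 1574

1574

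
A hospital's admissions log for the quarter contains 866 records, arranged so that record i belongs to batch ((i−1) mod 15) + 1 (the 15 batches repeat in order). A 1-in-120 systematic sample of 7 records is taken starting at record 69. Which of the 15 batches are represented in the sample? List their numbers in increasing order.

Consecutive selections differ by k = 120, so their batch numbers differ by 120 mod 15 = 0.
gcd(120, 15) = 15, so the sample visits 15/15 = 1 distinct residues mod 15.
Start 69 is batch 9; the batches hit are 9.

9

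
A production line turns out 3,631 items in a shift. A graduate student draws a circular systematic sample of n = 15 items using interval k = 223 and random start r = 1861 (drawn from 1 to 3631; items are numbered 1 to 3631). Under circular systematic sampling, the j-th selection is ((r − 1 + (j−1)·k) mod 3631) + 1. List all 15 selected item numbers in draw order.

1861, 2084, 2307, 2530, 2753, 2976, 3199, 3422, 14, 237, 460, 683, 906, 1129, 1352

Selection 1: 1861
Selection 2: 1861 + 223 = 2084
Selection 3: 2084 + 223 = 2307
Selection 4: 2307 + 223 = 2530
Selection 5: 2530 + 223 = 2753
Selection 6: 2753 + 223 = 2976
Selection 7: 2976 + 223 = 3199
Selection 8: 3199 + 223 = 3422
Selection 9: 3422 + 223 = 3645 → 3645 − 3631 = 14
Selection 10: 14 + 223 = 237
Selection 11: 237 + 223 = 460
Selection 12: 460 + 223 = 683
Selection 13: 683 + 223 = 906
Selection 14: 906 + 223 = 1129
Selection 15: 1129 + 223 = 1352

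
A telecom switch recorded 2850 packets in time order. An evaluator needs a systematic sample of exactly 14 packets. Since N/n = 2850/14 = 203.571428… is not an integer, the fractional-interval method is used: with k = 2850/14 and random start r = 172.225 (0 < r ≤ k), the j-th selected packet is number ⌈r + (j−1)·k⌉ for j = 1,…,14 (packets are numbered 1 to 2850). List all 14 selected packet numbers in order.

j=1: r + 0k = 172.225 → ⌈·⌉ = 173
j=2: r + 1k = 375.796428… → ⌈·⌉ = 376
j=3: r + 2k = 579.367857… → ⌈·⌉ = 580
j=4: r + 3k = 782.939285… → ⌈·⌉ = 783
j=5: r + 4k = 986.510714… → ⌈·⌉ = 987
j=6: r + 5k = 1190.082142… → ⌈·⌉ = 1191
j=7: r + 6k = 1393.653571… → ⌈·⌉ = 1394
j=8: r + 7k = 1597.225 → ⌈·⌉ = 1598
j=9: r + 8k = 1800.796428… → ⌈·⌉ = 1801
j=10: r + 9k = 2004.367857… → ⌈·⌉ = 2005
j=11: r + 10k = 2207.939285… → ⌈·⌉ = 2208
j=12: r + 11k = 2411.510714… → ⌈·⌉ = 2412
j=13: r + 12k = 2615.082142… → ⌈·⌉ = 2616
j=14: r + 13k = 2818.653571… → ⌈·⌉ = 2819

173, 376, 580, 783, 987, 1191, 1394, 1598, 1801, 2005, 2208, 2412, 2616, 2819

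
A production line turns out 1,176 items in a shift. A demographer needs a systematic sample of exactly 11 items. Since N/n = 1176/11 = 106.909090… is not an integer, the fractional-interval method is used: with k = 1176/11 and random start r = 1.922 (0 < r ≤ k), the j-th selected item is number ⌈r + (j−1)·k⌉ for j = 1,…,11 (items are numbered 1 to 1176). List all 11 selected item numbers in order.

2, 109, 216, 323, 430, 537, 644, 751, 858, 965, 1072

j=1: r + 0k = 1.922 → ⌈·⌉ = 2
j=2: r + 1k = 108.831090… → ⌈·⌉ = 109
j=3: r + 2k = 215.740181… → ⌈·⌉ = 216
j=4: r + 3k = 322.649272… → ⌈·⌉ = 323
j=5: r + 4k = 429.558363… → ⌈·⌉ = 430
j=6: r + 5k = 536.467454… → ⌈·⌉ = 537
j=7: r + 6k = 643.376545… → ⌈·⌉ = 644
j=8: r + 7k = 750.285636… → ⌈·⌉ = 751
j=9: r + 8k = 857.194727… → ⌈·⌉ = 858
j=10: r + 9k = 964.103818… → ⌈·⌉ = 965
j=11: r + 10k = 1071.012909… → ⌈·⌉ = 1072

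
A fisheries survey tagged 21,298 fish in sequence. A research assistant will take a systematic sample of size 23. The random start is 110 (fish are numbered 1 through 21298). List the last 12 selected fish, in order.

k = N/n = 21298/23 = 926
12th selection = 110 + 11×926 = 10296
13th: 10296 + 926 = 11222
14th: 11222 + 926 = 12148
15th: 12148 + 926 = 13074
16th: 13074 + 926 = 14000
17th: 14000 + 926 = 14926
18th: 14926 + 926 = 15852
19th: 15852 + 926 = 16778
20th: 16778 + 926 = 17704
21st: 17704 + 926 = 18630
22nd: 18630 + 926 = 19556
23rd: 19556 + 926 = 20482

10296, 11222, 12148, 13074, 14000, 14926, 15852, 16778, 17704, 18630, 19556, 20482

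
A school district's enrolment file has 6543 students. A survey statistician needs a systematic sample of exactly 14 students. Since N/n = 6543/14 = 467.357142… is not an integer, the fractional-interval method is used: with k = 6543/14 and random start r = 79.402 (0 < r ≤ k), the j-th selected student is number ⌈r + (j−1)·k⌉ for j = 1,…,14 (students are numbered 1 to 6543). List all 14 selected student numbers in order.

80, 547, 1015, 1482, 1949, 2417, 2884, 3351, 3819, 4286, 4753, 5221, 5688, 6156

j=1: r + 0k = 79.402 → ⌈·⌉ = 80
j=2: r + 1k = 546.759142… → ⌈·⌉ = 547
j=3: r + 2k = 1014.116285… → ⌈·⌉ = 1015
j=4: r + 3k = 1481.473428… → ⌈·⌉ = 1482
j=5: r + 4k = 1948.830571… → ⌈·⌉ = 1949
j=6: r + 5k = 2416.187714… → ⌈·⌉ = 2417
j=7: r + 6k = 2883.544857… → ⌈·⌉ = 2884
j=8: r + 7k = 3350.902 → ⌈·⌉ = 3351
j=9: r + 8k = 3818.259142… → ⌈·⌉ = 3819
j=10: r + 9k = 4285.616285… → ⌈·⌉ = 4286
j=11: r + 10k = 4752.973428… → ⌈·⌉ = 4753
j=12: r + 11k = 5220.330571… → ⌈·⌉ = 5221
j=13: r + 12k = 5687.687714… → ⌈·⌉ = 5688
j=14: r + 13k = 6155.044857… → ⌈·⌉ = 6156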